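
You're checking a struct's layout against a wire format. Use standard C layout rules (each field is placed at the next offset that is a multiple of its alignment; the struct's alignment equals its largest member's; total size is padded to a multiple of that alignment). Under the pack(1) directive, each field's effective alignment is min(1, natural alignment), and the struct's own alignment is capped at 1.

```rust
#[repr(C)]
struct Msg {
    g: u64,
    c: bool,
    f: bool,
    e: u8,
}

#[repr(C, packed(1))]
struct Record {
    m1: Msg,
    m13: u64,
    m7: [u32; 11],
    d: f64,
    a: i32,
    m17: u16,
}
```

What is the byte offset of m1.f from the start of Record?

9

Msg: g at 0 (size 8, align 8) → ends 8; c at 8 (size 1, align 1) → ends 9; f at 9 (size 1, align 1) → ends 10; e at 10 (size 1, align 1) → ends 11; tail pad 5 to reach multiple of 8; total 16 bytes, alignment 8
m1 at 0 (size 16, align 1) → ends 16
within Msg: f at 9
0 + 9 = 9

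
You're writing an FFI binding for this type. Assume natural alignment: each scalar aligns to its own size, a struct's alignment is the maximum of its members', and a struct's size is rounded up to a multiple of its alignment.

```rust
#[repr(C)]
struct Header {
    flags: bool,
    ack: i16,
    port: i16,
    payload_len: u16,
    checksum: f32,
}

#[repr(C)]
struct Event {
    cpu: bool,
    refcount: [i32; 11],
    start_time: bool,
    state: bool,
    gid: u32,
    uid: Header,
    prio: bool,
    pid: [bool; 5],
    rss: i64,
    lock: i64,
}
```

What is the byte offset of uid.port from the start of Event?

60

Header: flags at 0 (size 1, align 1) → ends 1; pad 1 to align 2 for ack; ack at 2 (size 2, align 2) → ends 4; port at 4 (size 2, align 2) → ends 6; payload_len at 6 (size 2, align 2) → ends 8; checksum at 8 (size 4, align 4) → ends 12; total 12 bytes, alignment 4
cpu at 0 (size 1, align 1) → ends 1
pad 3 to align 4 for refcount
refcount at 4 (size 44, align 4) → ends 48
start_time at 48 (size 1, align 1) → ends 49
state at 49 (size 1, align 1) → ends 50
pad 2 to align 4 for gid
gid at 52 (size 4, align 4) → ends 56
uid at 56 (size 12, align 4) → ends 68
within Header: port at 4
56 + 4 = 60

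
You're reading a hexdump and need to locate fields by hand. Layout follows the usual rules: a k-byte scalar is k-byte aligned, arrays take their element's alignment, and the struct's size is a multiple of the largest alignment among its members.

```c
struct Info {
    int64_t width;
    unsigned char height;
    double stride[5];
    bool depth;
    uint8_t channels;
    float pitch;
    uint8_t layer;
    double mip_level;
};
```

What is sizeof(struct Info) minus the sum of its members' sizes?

16

width at 0 (size 8, align 8) → ends 8
height at 8 (size 1, align 1) → ends 9
pad 7 to align 8 for stride
stride at 16 (size 40, align 8) → ends 56
depth at 56 (size 1, align 1) → ends 57
channels at 57 (size 1, align 1) → ends 58
pad 2 to align 4 for pitch
pitch at 60 (size 4, align 4) → ends 64
layer at 64 (size 1, align 1) → ends 65
pad 7 to align 8 for mip_level
mip_level at 72 (size 8, align 8) → ends 80
total 80 bytes, alignment 8
data bytes 64, size 80 → padding 16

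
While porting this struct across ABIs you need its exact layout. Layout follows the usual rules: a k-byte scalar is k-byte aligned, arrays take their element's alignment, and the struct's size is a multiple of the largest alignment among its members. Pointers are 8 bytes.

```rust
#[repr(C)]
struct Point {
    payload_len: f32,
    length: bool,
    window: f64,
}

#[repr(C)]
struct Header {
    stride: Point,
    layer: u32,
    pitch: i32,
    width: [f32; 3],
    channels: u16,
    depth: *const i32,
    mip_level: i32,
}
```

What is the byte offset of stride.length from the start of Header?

4

Point: 0..4  payload_len  (4B, 4-aligned); 4..5  length  (1B, 1-aligned); 5..8  -- padding (3B); 8..16  window  (8B, 8-aligned); sizeof = 16, alignof = 8
0..16  stride  (16B, 8-aligned)
within Point: length at 4
0 + 4 = 4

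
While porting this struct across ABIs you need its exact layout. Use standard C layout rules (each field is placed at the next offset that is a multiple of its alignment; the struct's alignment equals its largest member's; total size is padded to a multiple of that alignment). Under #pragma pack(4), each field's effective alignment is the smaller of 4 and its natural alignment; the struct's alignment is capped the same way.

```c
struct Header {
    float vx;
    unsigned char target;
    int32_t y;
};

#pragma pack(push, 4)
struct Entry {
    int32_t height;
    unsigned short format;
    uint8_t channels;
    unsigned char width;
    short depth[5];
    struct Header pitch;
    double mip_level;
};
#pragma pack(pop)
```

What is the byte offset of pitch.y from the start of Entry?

28

Header: @0: vx [4B, align 4] → 4; @4: target [1B, align 1] → 5; +3 pad (align 4); @8: y [4B, align 4] → 12; size 12, align 4
@0: height [4B, align 4] → 4
@4: format [2B, align 2] → 6
@6: channels [1B, align 1] → 7
@7: width [1B, align 1] → 8
@8: depth [10B, align 2] → 18
+2 pad (align 4)
@20: pitch [12B, align 4] → 32
within Header: y at 8
20 + 8 = 28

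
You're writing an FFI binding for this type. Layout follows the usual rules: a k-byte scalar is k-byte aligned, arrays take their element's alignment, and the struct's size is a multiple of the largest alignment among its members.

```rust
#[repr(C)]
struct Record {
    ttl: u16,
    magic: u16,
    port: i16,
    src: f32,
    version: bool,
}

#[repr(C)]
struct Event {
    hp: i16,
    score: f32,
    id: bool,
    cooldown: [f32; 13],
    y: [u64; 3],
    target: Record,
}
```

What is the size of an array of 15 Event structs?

1560

Record: ttl at 0 (size 2, align 2) → ends 2; magic at 2 (size 2, align 2) → ends 4; port at 4 (size 2, align 2) → ends 6; pad 2 to align 4 for src; src at 8 (size 4, align 4) → ends 12; version at 12 (size 1, align 1) → ends 13; tail pad 3 to reach multiple of 4; total 16 bytes, alignment 4
hp at 0 (size 2, align 2) → ends 2
pad 2 to align 4 for score
score at 4 (size 4, align 4) → ends 8
id at 8 (size 1, align 1) → ends 9
pad 3 to align 4 for cooldown
cooldown at 12 (size 52, align 4) → ends 64
y at 64 (size 24, align 8) → ends 88
target at 88 (size 16, align 4) → ends 104
total 104 bytes, alignment 8
array of 15: 15 × 104 = 1560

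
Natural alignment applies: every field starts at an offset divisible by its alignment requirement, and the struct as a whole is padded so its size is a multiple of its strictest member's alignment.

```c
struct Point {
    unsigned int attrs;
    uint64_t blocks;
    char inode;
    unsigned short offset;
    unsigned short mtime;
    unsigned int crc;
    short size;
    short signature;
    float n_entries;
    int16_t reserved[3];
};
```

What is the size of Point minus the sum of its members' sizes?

13

0..4  attrs  (4B, 4-aligned)
4..8  -- padding (4B)
8..16  blocks  (8B, 8-aligned)
16..17  inode  (1B, 1-aligned)
17..18  -- padding (1B)
18..20  offset  (2B, 2-aligned)
20..22  mtime  (2B, 2-aligned)
22..24  -- padding (2B)
24..28  crc  (4B, 4-aligned)
28..30  size  (2B, 2-aligned)
30..32  signature  (2B, 2-aligned)
32..36  n_entries  (4B, 4-aligned)
36..42  reserved  (6B, 2-aligned)
42..48  -- tail padding (6B)
sizeof = 48, alignof = 8
data bytes 35, size 48 → padding 13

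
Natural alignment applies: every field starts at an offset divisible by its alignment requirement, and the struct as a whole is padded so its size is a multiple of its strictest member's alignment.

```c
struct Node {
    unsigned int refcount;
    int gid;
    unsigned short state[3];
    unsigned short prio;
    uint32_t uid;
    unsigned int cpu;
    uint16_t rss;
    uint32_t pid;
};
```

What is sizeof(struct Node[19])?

608

@0: refcount [4B, align 4] → 4
@4: gid [4B, align 4] → 8
@8: state [6B, align 2] → 14
@14: prio [2B, align 2] → 16
@16: uid [4B, align 4] → 20
@20: cpu [4B, align 4] → 24
@24: rss [2B, align 2] → 26
+2 pad (align 4)
@28: pid [4B, align 4] → 32
size 32, align 4
array of 19: 19 × 32 = 608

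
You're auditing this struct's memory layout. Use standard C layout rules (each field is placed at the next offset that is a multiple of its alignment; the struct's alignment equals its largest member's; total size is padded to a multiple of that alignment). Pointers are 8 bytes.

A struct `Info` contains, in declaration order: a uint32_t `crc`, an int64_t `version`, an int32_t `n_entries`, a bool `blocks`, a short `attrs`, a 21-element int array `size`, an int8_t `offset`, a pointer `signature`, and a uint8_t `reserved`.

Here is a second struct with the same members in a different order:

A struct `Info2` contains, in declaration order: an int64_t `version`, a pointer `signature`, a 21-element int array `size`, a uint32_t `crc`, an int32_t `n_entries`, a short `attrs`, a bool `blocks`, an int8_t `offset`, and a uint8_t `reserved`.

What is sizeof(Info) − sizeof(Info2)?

8

crc at 0 (size 4, align 4) → ends 4
pad 4 to align 8 for version
version at 8 (size 8, align 8) → ends 16
n_entries at 16 (size 4, align 4) → ends 20
blocks at 20 (size 1, align 1) → ends 21
pad 1 to align 2 for attrs
attrs at 22 (size 2, align 2) → ends 24
size at 24 (size 84, align 4) → ends 108
offset at 108 (size 1, align 1) → ends 109
pad 3 to align 8 for signature
signature at 112 (size 8, align 8) → ends 120
reserved at 120 (size 1, align 1) → ends 121
tail pad 7 to reach multiple of 8
total 128 bytes, alignment 8
— Info2 —
version at 0 (size 8, align 8) → ends 8
signature at 8 (size 8, align 8) → ends 16
size at 16 (size 84, align 4) → ends 100
crc at 100 (size 4, align 4) → ends 104
n_entries at 104 (size 4, align 4) → ends 108
attrs at 108 (size 2, align 2) → ends 110
blocks at 110 (size 1, align 1) → ends 111
offset at 111 (size 1, align 1) → ends 112
reserved at 112 (size 1, align 1) → ends 113
tail pad 7 to reach multiple of 8
total 120 bytes, alignment 8
128 − 120 = 8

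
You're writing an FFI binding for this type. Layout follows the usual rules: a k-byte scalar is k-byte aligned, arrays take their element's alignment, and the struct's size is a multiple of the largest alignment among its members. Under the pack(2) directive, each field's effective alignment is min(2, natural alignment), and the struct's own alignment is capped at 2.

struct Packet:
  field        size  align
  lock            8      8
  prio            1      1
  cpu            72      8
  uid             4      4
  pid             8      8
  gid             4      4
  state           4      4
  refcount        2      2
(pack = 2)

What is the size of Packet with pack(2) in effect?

104

lock at 0 (size 8, align 2) → ends 8
prio at 8 (size 1, align 1) → ends 9
pad 1 to align 2 for cpu
cpu at 10 (size 72, align 2) → ends 82
uid at 82 (size 4, align 2) → ends 86
pid at 86 (size 8, align 2) → ends 94
gid at 94 (size 4, align 2) → ends 98
state at 98 (size 4, align 2) → ends 102
refcount at 102 (size 2, align 2) → ends 104
total 104 bytes, alignment 2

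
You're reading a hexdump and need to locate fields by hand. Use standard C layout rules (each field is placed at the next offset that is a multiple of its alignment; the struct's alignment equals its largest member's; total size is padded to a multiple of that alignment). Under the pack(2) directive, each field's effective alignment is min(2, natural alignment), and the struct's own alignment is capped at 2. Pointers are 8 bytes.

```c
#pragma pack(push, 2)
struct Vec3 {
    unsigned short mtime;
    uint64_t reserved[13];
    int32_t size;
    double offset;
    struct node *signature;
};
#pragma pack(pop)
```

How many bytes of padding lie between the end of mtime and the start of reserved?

0..2  mtime  (2B, 2-aligned)
2..106  reserved  (104B, 2-aligned)

0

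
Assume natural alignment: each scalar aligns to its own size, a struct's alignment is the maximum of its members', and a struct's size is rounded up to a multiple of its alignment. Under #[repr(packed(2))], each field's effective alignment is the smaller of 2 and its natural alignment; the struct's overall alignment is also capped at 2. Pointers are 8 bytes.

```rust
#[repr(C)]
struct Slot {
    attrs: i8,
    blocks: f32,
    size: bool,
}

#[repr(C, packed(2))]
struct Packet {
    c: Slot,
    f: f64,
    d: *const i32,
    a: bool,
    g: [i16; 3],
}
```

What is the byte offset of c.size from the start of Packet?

8

Slot: 0..1  attrs  (1B, 1-aligned); 1..4  -- padding (3B); 4..8  blocks  (4B, 4-aligned); 8..9  size  (1B, 1-aligned); 9..12  -- tail padding (3B); sizeof = 12, alignof = 4
0..12  c  (12B, 2-aligned)
within Slot: size at 8
0 + 8 = 8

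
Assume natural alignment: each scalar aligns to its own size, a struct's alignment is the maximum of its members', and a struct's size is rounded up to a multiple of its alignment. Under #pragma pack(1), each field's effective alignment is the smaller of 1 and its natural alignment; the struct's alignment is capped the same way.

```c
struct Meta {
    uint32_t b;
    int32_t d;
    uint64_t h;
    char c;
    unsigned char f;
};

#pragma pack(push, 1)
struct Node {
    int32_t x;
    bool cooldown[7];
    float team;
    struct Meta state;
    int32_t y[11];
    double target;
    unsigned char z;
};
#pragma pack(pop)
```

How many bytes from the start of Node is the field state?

15

Meta: b at 0 (size 4, align 4) → ends 4; d at 4 (size 4, align 4) → ends 8; h at 8 (size 8, align 8) → ends 16; c at 16 (size 1, align 1) → ends 17; f at 17 (size 1, align 1) → ends 18; tail pad 6 to reach multiple of 8; total 24 bytes, alignment 8
x at 0 (size 4, align 1) → ends 4
cooldown at 4 (size 7, align 1) → ends 11
team at 11 (size 4, align 1) → ends 15
state at 15 (size 24, align 1) → ends 39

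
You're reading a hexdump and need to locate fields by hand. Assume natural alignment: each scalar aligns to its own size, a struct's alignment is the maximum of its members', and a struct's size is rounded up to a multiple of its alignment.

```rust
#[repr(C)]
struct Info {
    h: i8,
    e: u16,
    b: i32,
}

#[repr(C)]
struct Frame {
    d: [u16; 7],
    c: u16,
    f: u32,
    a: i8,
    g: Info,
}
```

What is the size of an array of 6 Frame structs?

Info: h at 0 (size 1, align 1) → ends 1; pad 1 to align 2 for e; e at 2 (size 2, align 2) → ends 4; b at 4 (size 4, align 4) → ends 8; total 8 bytes, alignment 4
d at 0 (size 14, align 2) → ends 14
c at 14 (size 2, align 2) → ends 16
f at 16 (size 4, align 4) → ends 20
a at 20 (size 1, align 1) → ends 21
pad 3 to align 4 for g
g at 24 (size 8, align 4) → ends 32
total 32 bytes, alignment 4
array of 6: 6 × 32 = 192

192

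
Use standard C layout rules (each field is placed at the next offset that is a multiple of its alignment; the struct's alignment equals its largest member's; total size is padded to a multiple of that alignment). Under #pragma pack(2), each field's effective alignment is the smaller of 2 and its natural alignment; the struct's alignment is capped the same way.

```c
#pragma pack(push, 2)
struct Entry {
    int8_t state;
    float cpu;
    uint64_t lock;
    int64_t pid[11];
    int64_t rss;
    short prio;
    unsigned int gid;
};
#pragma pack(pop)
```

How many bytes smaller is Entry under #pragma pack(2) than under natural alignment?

natural layout:
  0..1  state  (1B, 1-aligned)
  1..4  -- padding (3B)
  4..8  cpu  (4B, 4-aligned)
  8..16  lock  (8B, 8-aligned)
  16..104  pid  (88B, 8-aligned)
  104..112  rss  (8B, 8-aligned)
  112..114  prio  (2B, 2-aligned)
  114..116  -- padding (2B)
  116..120  gid  (4B, 4-aligned)
  sizeof = 120, alignof = 8
packed(2) layout:
  0..1  state  (1B, 1-aligned)
  1..2  -- padding (1B)
  2..6  cpu  (4B, 2-aligned)
  6..14  lock  (8B, 2-aligned)
  14..102  pid  (88B, 2-aligned)
  102..110  rss  (8B, 2-aligned)
  110..112  prio  (2B, 2-aligned)
  112..116  gid  (4B, 2-aligned)
  sizeof = 116, alignof = 2
120 − 116 = 4

4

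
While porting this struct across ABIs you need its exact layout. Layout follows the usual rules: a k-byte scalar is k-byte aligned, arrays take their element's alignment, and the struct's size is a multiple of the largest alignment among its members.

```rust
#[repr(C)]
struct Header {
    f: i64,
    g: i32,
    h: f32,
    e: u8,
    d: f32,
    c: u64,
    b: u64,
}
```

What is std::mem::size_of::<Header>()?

40 bytes

f at 0 (size 8, align 8) → ends 8
g at 8 (size 4, align 4) → ends 12
h at 12 (size 4, align 4) → ends 16
e at 16 (size 1, align 1) → ends 17
pad 3 to align 4 for d
d at 20 (size 4, align 4) → ends 24
c at 24 (size 8, align 8) → ends 32
b at 32 (size 8, align 8) → ends 40
total 40 bytes, alignment 8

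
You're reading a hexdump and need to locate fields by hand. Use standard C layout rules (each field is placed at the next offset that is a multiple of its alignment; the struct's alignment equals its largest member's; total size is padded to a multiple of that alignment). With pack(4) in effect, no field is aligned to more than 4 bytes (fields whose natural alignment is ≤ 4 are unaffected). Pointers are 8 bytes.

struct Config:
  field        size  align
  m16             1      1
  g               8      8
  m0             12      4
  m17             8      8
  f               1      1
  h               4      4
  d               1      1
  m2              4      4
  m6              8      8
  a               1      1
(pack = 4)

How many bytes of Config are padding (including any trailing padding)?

12

m16 at 0 (size 1, align 1) → ends 1
pad 3 to align 4 for g
g at 4 (size 8, align 4) → ends 12
m0 at 12 (size 12, align 4) → ends 24
m17 at 24 (size 8, align 4) → ends 32
f at 32 (size 1, align 1) → ends 33
pad 3 to align 4 for h
h at 36 (size 4, align 4) → ends 40
d at 40 (size 1, align 1) → ends 41
pad 3 to align 4 for m2
m2 at 44 (size 4, align 4) → ends 48
m6 at 48 (size 8, align 4) → ends 56
a at 56 (size 1, align 1) → ends 57
tail pad 3 to reach multiple of 4
total 60 bytes, alignment 4
data bytes 48, size 60 → padding 12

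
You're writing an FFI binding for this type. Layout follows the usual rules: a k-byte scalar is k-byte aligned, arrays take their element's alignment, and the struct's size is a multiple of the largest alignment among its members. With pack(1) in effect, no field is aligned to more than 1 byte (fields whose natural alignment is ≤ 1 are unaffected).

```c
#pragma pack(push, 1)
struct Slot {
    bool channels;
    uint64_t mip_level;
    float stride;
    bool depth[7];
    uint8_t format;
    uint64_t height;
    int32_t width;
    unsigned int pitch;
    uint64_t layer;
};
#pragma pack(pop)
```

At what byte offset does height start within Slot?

channels at 0 (size 1, align 1) → ends 1
mip_level at 1 (size 8, align 1) → ends 9
stride at 9 (size 4, align 1) → ends 13
depth at 13 (size 7, align 1) → ends 20
format at 20 (size 1, align 1) → ends 21
height at 21 (size 8, align 1) → ends 29

21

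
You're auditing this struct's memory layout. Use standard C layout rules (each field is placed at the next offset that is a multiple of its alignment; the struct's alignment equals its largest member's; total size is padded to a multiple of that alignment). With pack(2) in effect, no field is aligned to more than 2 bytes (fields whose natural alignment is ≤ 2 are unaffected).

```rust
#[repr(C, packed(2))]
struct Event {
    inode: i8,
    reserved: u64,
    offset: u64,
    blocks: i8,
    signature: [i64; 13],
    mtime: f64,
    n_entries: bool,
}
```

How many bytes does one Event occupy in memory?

134

inode at 0 (size 1, align 1) → ends 1
pad 1 to align 2 for reserved
reserved at 2 (size 8, align 2) → ends 10
offset at 10 (size 8, align 2) → ends 18
blocks at 18 (size 1, align 1) → ends 19
pad 1 to align 2 for signature
signature at 20 (size 104, align 2) → ends 124
mtime at 124 (size 8, align 2) → ends 132
n_entries at 132 (size 1, align 1) → ends 133
tail pad 1 to reach multiple of 2
total 134 bytes, alignment 2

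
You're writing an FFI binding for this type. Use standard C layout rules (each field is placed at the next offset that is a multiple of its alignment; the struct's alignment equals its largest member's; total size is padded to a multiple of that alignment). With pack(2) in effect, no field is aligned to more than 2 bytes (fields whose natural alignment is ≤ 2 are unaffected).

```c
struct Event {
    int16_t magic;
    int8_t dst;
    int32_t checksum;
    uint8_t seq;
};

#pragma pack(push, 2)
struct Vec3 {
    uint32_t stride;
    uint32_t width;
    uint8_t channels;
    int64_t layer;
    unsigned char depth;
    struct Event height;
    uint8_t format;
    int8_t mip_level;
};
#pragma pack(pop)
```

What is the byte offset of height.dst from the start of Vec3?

22

Event: @0: magic [2B, align 2] → 2; @2: dst [1B, align 1] → 3; +1 pad (align 4); @4: checksum [4B, align 4] → 8; @8: seq [1B, align 1] → 9; +3 tail pad (align 4); size 12, align 4
@0: stride [4B, align 2] → 4
@4: width [4B, align 2] → 8
@8: channels [1B, align 1] → 9
+1 pad (align 2)
@10: layer [8B, align 2] → 18
@18: depth [1B, align 1] → 19
+1 pad (align 2)
@20: height [12B, align 2] → 32
within Event: dst at 2
20 + 2 = 22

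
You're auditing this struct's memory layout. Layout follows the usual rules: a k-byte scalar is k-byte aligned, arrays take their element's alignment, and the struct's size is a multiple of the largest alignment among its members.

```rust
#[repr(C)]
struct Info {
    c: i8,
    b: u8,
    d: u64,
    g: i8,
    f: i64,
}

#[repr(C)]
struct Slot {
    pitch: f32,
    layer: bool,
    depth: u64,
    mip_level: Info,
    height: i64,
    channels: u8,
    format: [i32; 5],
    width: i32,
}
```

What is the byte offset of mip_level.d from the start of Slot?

Info: c at 0 (size 1, align 1) → ends 1; b at 1 (size 1, align 1) → ends 2; pad 6 to align 8 for d; d at 8 (size 8, align 8) → ends 16; g at 16 (size 1, align 1) → ends 17; pad 7 to align 8 for f; f at 24 (size 8, align 8) → ends 32; total 32 bytes, alignment 8
pitch at 0 (size 4, align 4) → ends 4
layer at 4 (size 1, align 1) → ends 5
pad 3 to align 8 for depth
depth at 8 (size 8, align 8) → ends 16
mip_level at 16 (size 32, align 8) → ends 48
within Info: d at 8
16 + 8 = 24

24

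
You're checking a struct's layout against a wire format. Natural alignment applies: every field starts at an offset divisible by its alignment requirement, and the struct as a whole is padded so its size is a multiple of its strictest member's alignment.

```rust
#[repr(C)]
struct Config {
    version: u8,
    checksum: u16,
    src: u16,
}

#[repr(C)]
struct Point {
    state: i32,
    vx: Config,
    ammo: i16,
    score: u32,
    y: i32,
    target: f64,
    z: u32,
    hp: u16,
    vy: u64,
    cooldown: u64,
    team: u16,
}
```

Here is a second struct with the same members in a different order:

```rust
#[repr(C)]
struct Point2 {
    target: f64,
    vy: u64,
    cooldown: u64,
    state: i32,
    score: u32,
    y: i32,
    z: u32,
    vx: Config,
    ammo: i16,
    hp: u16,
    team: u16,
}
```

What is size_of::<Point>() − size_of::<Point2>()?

Config: version at 0 (size 1, align 1) → ends 1; pad 1 to align 2 for checksum; checksum at 2 (size 2, align 2) → ends 4; src at 4 (size 2, align 2) → ends 6; total 6 bytes, alignment 2
state at 0 (size 4, align 4) → ends 4
vx at 4 (size 6, align 2) → ends 10
ammo at 10 (size 2, align 2) → ends 12
score at 12 (size 4, align 4) → ends 16
y at 16 (size 4, align 4) → ends 20
pad 4 to align 8 for target
target at 24 (size 8, align 8) → ends 32
z at 32 (size 4, align 4) → ends 36
hp at 36 (size 2, align 2) → ends 38
pad 2 to align 8 for vy
vy at 40 (size 8, align 8) → ends 48
cooldown at 48 (size 8, align 8) → ends 56
team at 56 (size 2, align 2) → ends 58
tail pad 6 to reach multiple of 8
total 64 bytes, alignment 8
— Point2 —
target at 0 (size 8, align 8) → ends 8
vy at 8 (size 8, align 8) → ends 16
cooldown at 16 (size 8, align 8) → ends 24
state at 24 (size 4, align 4) → ends 28
score at 28 (size 4, align 4) → ends 32
y at 32 (size 4, align 4) → ends 36
z at 36 (size 4, align 4) → ends 40
vx at 40 (size 6, align 2) → ends 46
ammo at 46 (size 2, align 2) → ends 48
hp at 48 (size 2, align 2) → ends 50
team at 50 (size 2, align 2) → ends 52
tail pad 4 to reach multiple of 8
total 56 bytes, alignment 8
64 − 56 = 8

8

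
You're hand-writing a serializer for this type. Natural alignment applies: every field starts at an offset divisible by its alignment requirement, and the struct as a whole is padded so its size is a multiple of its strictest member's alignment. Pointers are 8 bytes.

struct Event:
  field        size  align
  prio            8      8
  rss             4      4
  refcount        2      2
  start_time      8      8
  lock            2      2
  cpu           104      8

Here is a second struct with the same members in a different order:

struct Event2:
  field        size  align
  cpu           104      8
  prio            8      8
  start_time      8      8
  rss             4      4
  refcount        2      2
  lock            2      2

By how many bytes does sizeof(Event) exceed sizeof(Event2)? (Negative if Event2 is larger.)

8

0..8  prio  (8B, 8-aligned)
8..12  rss  (4B, 4-aligned)
12..14  refcount  (2B, 2-aligned)
14..16  -- padding (2B)
16..24  start_time  (8B, 8-aligned)
24..26  lock  (2B, 2-aligned)
26..32  -- padding (6B)
32..136  cpu  (104B, 8-aligned)
sizeof = 136, alignof = 8
— Event2 —
0..104  cpu  (104B, 8-aligned)
104..112  prio  (8B, 8-aligned)
112..120  start_time  (8B, 8-aligned)
120..124  rss  (4B, 4-aligned)
124..126  refcount  (2B, 2-aligned)
126..128  lock  (2B, 2-aligned)
sizeof = 128, alignof = 8
136 − 128 = 8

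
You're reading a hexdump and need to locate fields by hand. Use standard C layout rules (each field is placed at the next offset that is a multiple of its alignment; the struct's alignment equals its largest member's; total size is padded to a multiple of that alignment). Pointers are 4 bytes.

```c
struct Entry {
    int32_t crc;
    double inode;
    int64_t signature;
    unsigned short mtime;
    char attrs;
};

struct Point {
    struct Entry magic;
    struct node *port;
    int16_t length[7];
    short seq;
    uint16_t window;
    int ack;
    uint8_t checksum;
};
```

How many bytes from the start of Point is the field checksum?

60

Entry: crc at 0 (size 4, align 4) → ends 4; pad 4 to align 8 for inode; inode at 8 (size 8, align 8) → ends 16; signature at 16 (size 8, align 8) → ends 24; mtime at 24 (size 2, align 2) → ends 26; attrs at 26 (size 1, align 1) → ends 27; tail pad 5 to reach multiple of 8; total 32 bytes, alignment 8
magic at 0 (size 32, align 8) → ends 32
port at 32 (size 4, align 4) → ends 36
length at 36 (size 14, align 2) → ends 50
seq at 50 (size 2, align 2) → ends 52
window at 52 (size 2, align 2) → ends 54
pad 2 to align 4 for ack
ack at 56 (size 4, align 4) → ends 60
checksum at 60 (size 1, align 1) → ends 61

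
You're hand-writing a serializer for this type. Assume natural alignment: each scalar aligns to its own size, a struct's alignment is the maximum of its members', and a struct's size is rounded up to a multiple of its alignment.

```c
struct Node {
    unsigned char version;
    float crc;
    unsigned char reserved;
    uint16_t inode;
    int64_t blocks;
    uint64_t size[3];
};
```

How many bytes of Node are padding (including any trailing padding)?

8

@0: version [1B, align 1] → 1
+3 pad (align 4)
@4: crc [4B, align 4] → 8
@8: reserved [1B, align 1] → 9
+1 pad (align 2)
@10: inode [2B, align 2] → 12
+4 pad (align 8)
@16: blocks [8B, align 8] → 24
@24: size [24B, align 8] → 48
size 48, align 8
data bytes 40, size 48 → padding 8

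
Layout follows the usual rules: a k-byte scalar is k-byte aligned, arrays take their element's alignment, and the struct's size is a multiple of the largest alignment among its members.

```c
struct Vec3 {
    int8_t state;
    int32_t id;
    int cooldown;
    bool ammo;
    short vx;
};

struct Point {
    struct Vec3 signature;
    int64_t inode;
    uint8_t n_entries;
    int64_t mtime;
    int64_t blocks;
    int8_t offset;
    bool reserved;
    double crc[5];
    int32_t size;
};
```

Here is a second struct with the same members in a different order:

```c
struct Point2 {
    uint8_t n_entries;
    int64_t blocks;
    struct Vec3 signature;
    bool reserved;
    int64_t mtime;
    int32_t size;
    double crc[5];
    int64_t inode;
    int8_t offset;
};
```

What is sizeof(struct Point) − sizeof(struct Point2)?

Vec3: 0..1  state  (1B, 1-aligned); 1..4  -- padding (3B); 4..8  id  (4B, 4-aligned); 8..12  cooldown  (4B, 4-aligned); 12..13  ammo  (1B, 1-aligned); 13..14  -- padding (1B); 14..16  vx  (2B, 2-aligned); sizeof = 16, alignof = 4
0..16  signature  (16B, 4-aligned)
16..24  inode  (8B, 8-aligned)
24..25  n_entries  (1B, 1-aligned)
25..32  -- padding (7B)
32..40  mtime  (8B, 8-aligned)
40..48  blocks  (8B, 8-aligned)
48..49  offset  (1B, 1-aligned)
49..50  reserved  (1B, 1-aligned)
50..56  -- padding (6B)
56..96  crc  (40B, 8-aligned)
96..100  size  (4B, 4-aligned)
100..104  -- tail padding (4B)
sizeof = 104, alignof = 8
— Point2 —
0..1  n_entries  (1B, 1-aligned)
1..8  -- padding (7B)
8..16  blocks  (8B, 8-aligned)
16..32  signature  (16B, 4-aligned)
32..33  reserved  (1B, 1-aligned)
33..40  -- padding (7B)
40..48  mtime  (8B, 8-aligned)
48..52  size  (4B, 4-aligned)
52..56  -- padding (4B)
56..96  crc  (40B, 8-aligned)
96..104  inode  (8B, 8-aligned)
104..105  offset  (1B, 1-aligned)
105..112  -- tail padding (7B)
sizeof = 112, alignof = 8
104 − 112 = -8

-8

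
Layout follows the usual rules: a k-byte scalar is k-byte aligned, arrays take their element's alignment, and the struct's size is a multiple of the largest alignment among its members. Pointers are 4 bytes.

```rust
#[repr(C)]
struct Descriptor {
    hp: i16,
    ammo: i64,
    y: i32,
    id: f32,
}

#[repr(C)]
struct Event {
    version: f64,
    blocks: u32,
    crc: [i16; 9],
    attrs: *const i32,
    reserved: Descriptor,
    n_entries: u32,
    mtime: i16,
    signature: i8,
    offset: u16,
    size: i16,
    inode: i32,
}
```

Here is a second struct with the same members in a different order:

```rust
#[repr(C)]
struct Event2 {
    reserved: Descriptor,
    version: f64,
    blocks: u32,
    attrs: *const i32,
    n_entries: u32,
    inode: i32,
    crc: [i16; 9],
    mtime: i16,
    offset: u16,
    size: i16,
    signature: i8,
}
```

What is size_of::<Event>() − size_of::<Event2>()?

Descriptor: hp at 0 (size 2, align 2) → ends 2; pad 6 to align 8 for ammo; ammo at 8 (size 8, align 8) → ends 16; y at 16 (size 4, align 4) → ends 20; id at 20 (size 4, align 4) → ends 24; total 24 bytes, alignment 8
version at 0 (size 8, align 8) → ends 8
blocks at 8 (size 4, align 4) → ends 12
crc at 12 (size 18, align 2) → ends 30
pad 2 to align 4 for attrs
attrs at 32 (size 4, align 4) → ends 36
pad 4 to align 8 for reserved
reserved at 40 (size 24, align 8) → ends 64
n_entries at 64 (size 4, align 4) → ends 68
mtime at 68 (size 2, align 2) → ends 70
signature at 70 (size 1, align 1) → ends 71
pad 1 to align 2 for offset
offset at 72 (size 2, align 2) → ends 74
size at 74 (size 2, align 2) → ends 76
inode at 76 (size 4, align 4) → ends 80
total 80 bytes, alignment 8
— Event2 —
reserved at 0 (size 24, align 8) → ends 24
version at 24 (size 8, align 8) → ends 32
blocks at 32 (size 4, align 4) → ends 36
attrs at 36 (size 4, align 4) → ends 40
n_entries at 40 (size 4, align 4) → ends 44
inode at 44 (size 4, align 4) → ends 48
crc at 48 (size 18, align 2) → ends 66
mtime at 66 (size 2, align 2) → ends 68
offset at 68 (size 2, align 2) → ends 70
size at 70 (size 2, align 2) → ends 72
signature at 72 (size 1, align 1) → ends 73
tail pad 7 to reach multiple of 8
total 80 bytes, alignment 8
80 − 80 = 0

0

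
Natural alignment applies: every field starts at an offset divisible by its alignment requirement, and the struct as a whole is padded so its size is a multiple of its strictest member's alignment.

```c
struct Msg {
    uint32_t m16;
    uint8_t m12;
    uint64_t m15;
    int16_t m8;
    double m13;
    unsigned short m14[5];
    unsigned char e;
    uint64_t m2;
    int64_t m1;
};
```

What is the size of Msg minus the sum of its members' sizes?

14

m16 at 0 (size 4, align 4) → ends 4
m12 at 4 (size 1, align 1) → ends 5
pad 3 to align 8 for m15
m15 at 8 (size 8, align 8) → ends 16
m8 at 16 (size 2, align 2) → ends 18
pad 6 to align 8 for m13
m13 at 24 (size 8, align 8) → ends 32
m14 at 32 (size 10, align 2) → ends 42
e at 42 (size 1, align 1) → ends 43
pad 5 to align 8 for m2
m2 at 48 (size 8, align 8) → ends 56
m1 at 56 (size 8, align 8) → ends 64
total 64 bytes, alignment 8
data bytes 50, size 64 → padding 14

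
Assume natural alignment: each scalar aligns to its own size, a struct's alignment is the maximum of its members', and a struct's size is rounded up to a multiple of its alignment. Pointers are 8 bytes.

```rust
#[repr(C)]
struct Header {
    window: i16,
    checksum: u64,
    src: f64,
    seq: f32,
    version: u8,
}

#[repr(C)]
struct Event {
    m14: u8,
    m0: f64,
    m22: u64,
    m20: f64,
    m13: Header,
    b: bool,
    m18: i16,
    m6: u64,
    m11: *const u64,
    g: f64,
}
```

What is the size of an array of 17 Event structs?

1632

Header: window at 0 (size 2, align 2) → ends 2; pad 6 to align 8 for checksum; checksum at 8 (size 8, align 8) → ends 16; src at 16 (size 8, align 8) → ends 24; seq at 24 (size 4, align 4) → ends 28; version at 28 (size 1, align 1) → ends 29; tail pad 3 to reach multiple of 8; total 32 bytes, alignment 8
m14 at 0 (size 1, align 1) → ends 1
pad 7 to align 8 for m0
m0 at 8 (size 8, align 8) → ends 16
m22 at 16 (size 8, align 8) → ends 24
m20 at 24 (size 8, align 8) → ends 32
m13 at 32 (size 32, align 8) → ends 64
b at 64 (size 1, align 1) → ends 65
pad 1 to align 2 for m18
m18 at 66 (size 2, align 2) → ends 68
pad 4 to align 8 for m6
m6 at 72 (size 8, align 8) → ends 80
m11 at 80 (size 8, align 8) → ends 88
g at 88 (size 8, align 8) → ends 96
total 96 bytes, alignment 8
array of 17: 17 × 96 = 1632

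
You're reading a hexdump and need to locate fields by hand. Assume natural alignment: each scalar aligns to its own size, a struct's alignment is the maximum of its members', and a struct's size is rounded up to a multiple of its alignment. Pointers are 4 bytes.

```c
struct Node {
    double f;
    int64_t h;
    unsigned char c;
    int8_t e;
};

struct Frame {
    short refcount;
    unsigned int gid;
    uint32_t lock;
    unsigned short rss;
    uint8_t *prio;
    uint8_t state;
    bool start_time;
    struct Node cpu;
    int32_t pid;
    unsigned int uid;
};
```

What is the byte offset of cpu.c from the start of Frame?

Node: 0..8  f  (8B, 8-aligned); 8..16  h  (8B, 8-aligned); 16..17  c  (1B, 1-aligned); 17..18  e  (1B, 1-aligned); 18..24  -- tail padding (6B); sizeof = 24, alignof = 8
0..2  refcount  (2B, 2-aligned)
2..4  -- padding (2B)
4..8  gid  (4B, 4-aligned)
8..12  lock  (4B, 4-aligned)
12..14  rss  (2B, 2-aligned)
14..16  -- padding (2B)
16..20  prio  (4B, 4-aligned)
20..21  state  (1B, 1-aligned)
21..22  start_time  (1B, 1-aligned)
22..24  -- padding (2B)
24..48  cpu  (24B, 8-aligned)
within Node: c at 16
24 + 16 = 40

40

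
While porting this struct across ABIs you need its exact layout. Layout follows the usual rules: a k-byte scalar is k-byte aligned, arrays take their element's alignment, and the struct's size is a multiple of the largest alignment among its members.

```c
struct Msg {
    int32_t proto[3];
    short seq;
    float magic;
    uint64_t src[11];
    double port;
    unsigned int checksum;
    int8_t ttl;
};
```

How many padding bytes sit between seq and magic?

2

@0: proto [12B, align 4] → 12
@12: seq [2B, align 2] → 14
+2 pad (align 4)
@16: magic [4B, align 4] → 20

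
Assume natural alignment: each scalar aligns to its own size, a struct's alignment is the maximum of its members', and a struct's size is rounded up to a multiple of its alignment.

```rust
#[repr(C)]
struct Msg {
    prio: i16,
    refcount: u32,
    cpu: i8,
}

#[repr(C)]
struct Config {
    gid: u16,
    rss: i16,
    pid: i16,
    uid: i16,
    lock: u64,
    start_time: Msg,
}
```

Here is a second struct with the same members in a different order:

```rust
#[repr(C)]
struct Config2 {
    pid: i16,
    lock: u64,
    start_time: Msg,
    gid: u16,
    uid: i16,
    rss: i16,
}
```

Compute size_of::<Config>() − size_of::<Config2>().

-8

Msg: @0: prio [2B, align 2] → 2; +2 pad (align 4); @4: refcount [4B, align 4] → 8; @8: cpu [1B, align 1] → 9; +3 tail pad (align 4); size 12, align 4
@0: gid [2B, align 2] → 2
@2: rss [2B, align 2] → 4
@4: pid [2B, align 2] → 6
@6: uid [2B, align 2] → 8
@8: lock [8B, align 8] → 16
@16: start_time [12B, align 4] → 28
+4 tail pad (align 8)
size 32, align 8
— Config2 —
@0: pid [2B, align 2] → 2
+6 pad (align 8)
@8: lock [8B, align 8] → 16
@16: start_time [12B, align 4] → 28
@28: gid [2B, align 2] → 30
@30: uid [2B, align 2] → 32
@32: rss [2B, align 2] → 34
+6 tail pad (align 8)
size 40, align 8
32 − 40 = -8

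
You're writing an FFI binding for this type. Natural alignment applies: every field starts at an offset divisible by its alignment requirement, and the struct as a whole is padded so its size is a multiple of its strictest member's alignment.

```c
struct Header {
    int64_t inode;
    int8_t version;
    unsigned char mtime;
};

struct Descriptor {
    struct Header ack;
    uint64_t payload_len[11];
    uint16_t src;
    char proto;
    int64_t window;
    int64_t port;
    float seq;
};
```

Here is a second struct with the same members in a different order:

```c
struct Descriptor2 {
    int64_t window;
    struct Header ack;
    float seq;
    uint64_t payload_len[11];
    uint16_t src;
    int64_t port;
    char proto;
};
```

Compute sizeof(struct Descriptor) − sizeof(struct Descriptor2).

Header: @0: inode [8B, align 8] → 8; @8: version [1B, align 1] → 9; @9: mtime [1B, align 1] → 10; +6 tail pad (align 8); size 16, align 8
@0: ack [16B, align 8] → 16
@16: payload_len [88B, align 8] → 104
@104: src [2B, align 2] → 106
@106: proto [1B, align 1] → 107
+5 pad (align 8)
@112: window [8B, align 8] → 120
@120: port [8B, align 8] → 128
@128: seq [4B, align 4] → 132
+4 tail pad (align 8)
size 136, align 8
— Descriptor2 —
@0: window [8B, align 8] → 8
@8: ack [16B, align 8] → 24
@24: seq [4B, align 4] → 28
+4 pad (align 8)
@32: payload_len [88B, align 8] → 120
@120: src [2B, align 2] → 122
+6 pad (align 8)
@128: port [8B, align 8] → 136
@136: proto [1B, align 1] → 137
+7 tail pad (align 8)
size 144, align 8
136 − 144 = -8

-8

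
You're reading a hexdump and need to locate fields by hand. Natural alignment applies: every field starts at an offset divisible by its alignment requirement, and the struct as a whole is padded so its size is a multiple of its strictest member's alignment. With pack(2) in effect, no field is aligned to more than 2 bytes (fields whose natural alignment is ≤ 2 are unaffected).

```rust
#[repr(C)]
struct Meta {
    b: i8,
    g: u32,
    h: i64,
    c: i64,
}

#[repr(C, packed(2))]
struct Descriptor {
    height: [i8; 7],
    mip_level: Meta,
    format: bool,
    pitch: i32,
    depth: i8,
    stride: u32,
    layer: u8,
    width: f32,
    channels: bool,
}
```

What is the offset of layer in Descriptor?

Meta: @0: b [1B, align 1] → 1; +3 pad (align 4); @4: g [4B, align 4] → 8; @8: h [8B, align 8] → 16; @16: c [8B, align 8] → 24; size 24, align 8
@0: height [7B, align 1] → 7
+1 pad (align 2)
@8: mip_level [24B, align 2] → 32
@32: format [1B, align 1] → 33
+1 pad (align 2)
@34: pitch [4B, align 2] → 38
@38: depth [1B, align 1] → 39
+1 pad (align 2)
@40: stride [4B, align 2] → 44
@44: layer [1B, align 1] → 45

44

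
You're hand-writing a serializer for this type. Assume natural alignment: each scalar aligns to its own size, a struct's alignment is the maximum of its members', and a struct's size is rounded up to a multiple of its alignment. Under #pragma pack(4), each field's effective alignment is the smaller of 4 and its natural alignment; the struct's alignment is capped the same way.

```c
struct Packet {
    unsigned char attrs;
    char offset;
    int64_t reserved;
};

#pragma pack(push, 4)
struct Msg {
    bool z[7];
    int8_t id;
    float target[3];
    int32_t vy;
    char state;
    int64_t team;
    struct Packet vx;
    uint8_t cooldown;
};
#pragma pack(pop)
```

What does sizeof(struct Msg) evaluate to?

56 bytes

Packet: @0: attrs [1B, align 1] → 1; @1: offset [1B, align 1] → 2; +6 pad (align 8); @8: reserved [8B, align 8] → 16; size 16, align 8
@0: z [7B, align 1] → 7
@7: id [1B, align 1] → 8
@8: target [12B, align 4] → 20
@20: vy [4B, align 4] → 24
@24: state [1B, align 1] → 25
+3 pad (align 4)
@28: team [8B, align 4] → 36
@36: vx [16B, align 4] → 52
@52: cooldown [1B, align 1] → 53
+3 tail pad (align 4)
size 56, align 4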